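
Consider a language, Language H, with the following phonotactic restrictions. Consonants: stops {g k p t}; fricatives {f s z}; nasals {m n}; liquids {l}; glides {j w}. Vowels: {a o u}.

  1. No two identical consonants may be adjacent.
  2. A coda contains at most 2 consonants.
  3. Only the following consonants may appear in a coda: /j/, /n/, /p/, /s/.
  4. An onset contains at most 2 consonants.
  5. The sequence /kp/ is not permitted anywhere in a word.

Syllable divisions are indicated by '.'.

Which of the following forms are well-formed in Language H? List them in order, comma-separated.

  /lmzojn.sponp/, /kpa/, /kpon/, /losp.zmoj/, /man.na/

/losp.zmoj/

/lmzojn.sponp/ — violates constraint 4: syllable 1 onset /lmz/ has 3 consonants (> 2) → ill-formed
/kpa/ — violates constraint 5: contains banned sequence /kp/ → ill-formed
/kpon/ — violates constraint 5: contains banned sequence /kp/ → ill-formed
/losp.zmoj/ — σ1 onset /l/, coda /sp/ (2C) ok; σ2 onset /zm/ (2C), coda /j/ ok → well-formed
/man.na/ — violates constraint 1: adjacent identical consonants /nn/ → ill-formed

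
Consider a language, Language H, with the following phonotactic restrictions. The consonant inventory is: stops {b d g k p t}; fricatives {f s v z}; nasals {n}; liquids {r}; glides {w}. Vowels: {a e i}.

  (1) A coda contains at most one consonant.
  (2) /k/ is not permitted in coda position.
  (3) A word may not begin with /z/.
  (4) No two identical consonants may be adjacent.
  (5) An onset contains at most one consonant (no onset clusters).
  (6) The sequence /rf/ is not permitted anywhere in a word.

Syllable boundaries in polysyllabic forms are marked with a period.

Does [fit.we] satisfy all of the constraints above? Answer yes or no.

[fit.we] — σ1 onset /f/, coda /t/ ok; σ2 onset /w/, coda /∅/ ok → well-formed

yes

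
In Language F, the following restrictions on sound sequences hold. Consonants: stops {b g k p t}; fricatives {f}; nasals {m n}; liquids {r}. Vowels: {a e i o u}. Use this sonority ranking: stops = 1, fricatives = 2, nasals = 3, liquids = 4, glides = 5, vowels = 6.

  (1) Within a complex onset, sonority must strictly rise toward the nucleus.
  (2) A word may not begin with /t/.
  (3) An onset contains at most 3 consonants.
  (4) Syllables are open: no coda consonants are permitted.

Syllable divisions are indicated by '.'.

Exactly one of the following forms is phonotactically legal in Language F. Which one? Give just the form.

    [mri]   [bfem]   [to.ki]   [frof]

[mri]

[mri] — σ1 onset /mr/ (3→4 rises), coda /∅/ ok → phonotactically legal
[bfem] — violates constraint 4: syllable 1 coda /m/ has 1 consonant (> 0) → phonotactically illegal
[to.ki] — violates constraint 2: word begins with /t/ → phonotactically illegal
[frof] — violates constraint 4: syllable 1 coda /f/ has 1 consonant (> 0) → phonotactically illegal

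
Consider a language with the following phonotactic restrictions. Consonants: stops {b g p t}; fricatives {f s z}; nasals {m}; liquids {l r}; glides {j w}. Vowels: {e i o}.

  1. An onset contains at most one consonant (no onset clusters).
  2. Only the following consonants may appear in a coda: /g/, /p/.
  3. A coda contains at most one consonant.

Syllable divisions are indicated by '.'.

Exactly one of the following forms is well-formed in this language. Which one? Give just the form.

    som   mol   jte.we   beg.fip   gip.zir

som — violates constraint 2: syllable 1 coda contains /m/, which is not a licensed coda consonant → ill-formed
mol — violates constraint 2: syllable 1 coda contains /l/, which is not a licensed coda consonant → ill-formed
jte.we — violates constraint 1: syllable 1 onset /jt/ has 2 consonants (> 1) → ill-formed
beg.fip — σ1 onset /b/, coda /g/ ok; σ2 onset /f/, coda /p/ ok → well-formed
gip.zir — violates constraint 2: syllable 2 coda contains /r/, which is not a licensed coda consonant → ill-formed

beg.fip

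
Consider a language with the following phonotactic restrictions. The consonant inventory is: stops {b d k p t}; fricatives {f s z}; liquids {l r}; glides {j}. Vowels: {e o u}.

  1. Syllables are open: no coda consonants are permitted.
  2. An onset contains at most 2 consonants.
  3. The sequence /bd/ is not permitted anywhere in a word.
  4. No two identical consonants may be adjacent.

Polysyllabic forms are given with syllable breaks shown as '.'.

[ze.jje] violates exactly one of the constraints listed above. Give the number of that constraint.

4

[ze.jje]: adjacent identical consonants /jj/.
This is a violation of constraint 4: "No two identical consonants may be adjacent."
The remaining constraints (1, 2, 3) are satisfied.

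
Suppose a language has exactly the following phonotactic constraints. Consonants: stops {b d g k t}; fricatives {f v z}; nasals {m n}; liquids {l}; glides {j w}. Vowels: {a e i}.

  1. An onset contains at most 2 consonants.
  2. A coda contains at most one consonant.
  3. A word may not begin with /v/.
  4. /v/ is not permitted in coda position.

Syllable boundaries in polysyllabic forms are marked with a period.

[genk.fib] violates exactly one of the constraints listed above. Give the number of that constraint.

[genk.fib]: syllable 1 coda /nk/ has 2 consonants (> 1).
This is a violation of constraint 2: "A coda contains at most one consonant."
The remaining constraints (1, 3, 4) are satisfied.

2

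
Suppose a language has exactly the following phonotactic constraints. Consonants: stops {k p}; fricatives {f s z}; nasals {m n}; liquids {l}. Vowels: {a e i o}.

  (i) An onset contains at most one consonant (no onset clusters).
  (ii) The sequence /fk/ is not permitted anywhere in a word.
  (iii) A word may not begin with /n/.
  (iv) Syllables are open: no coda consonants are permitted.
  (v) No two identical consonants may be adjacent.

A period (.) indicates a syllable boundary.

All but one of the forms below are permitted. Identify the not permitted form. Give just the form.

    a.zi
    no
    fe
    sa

a.zi — σ1 onset /∅/, coda /∅/ ok; σ2 onset /z/, coda /∅/ ok → permitted
no — violates constraint (iii): word begins with /n/ → not permitted
fe — σ1 onset /f/, coda /∅/ ok → permitted
sa — σ1 onset /s/, coda /∅/ ok → permitted

no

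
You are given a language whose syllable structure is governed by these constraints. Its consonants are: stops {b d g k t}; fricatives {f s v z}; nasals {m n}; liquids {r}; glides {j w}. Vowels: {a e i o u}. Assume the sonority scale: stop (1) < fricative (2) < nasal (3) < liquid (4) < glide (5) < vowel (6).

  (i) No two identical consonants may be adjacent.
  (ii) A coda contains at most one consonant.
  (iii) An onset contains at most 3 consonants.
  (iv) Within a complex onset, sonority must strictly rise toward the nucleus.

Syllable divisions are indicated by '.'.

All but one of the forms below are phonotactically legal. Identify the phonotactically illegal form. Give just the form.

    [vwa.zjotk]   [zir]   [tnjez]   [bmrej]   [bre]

[vwa.zjotk] — violates constraint (ii): syllable 2 coda /tk/ has 2 consonants (> 1) → phonotactically illegal
[zir] — σ1 onset /z/, coda /r/ ok → phonotactically legal
[tnjez] — σ1 onset /tnj/ (1→3→5 rises), coda /z/ ok → phonotactically legal
[bmrej] — σ1 onset /bmr/ (1→3→4 rises), coda /j/ ok → phonotactically legal
[bre] — σ1 onset /br/ (1→4 rises), coda /∅/ ok → phonotactically legal

[vwa.zjotk]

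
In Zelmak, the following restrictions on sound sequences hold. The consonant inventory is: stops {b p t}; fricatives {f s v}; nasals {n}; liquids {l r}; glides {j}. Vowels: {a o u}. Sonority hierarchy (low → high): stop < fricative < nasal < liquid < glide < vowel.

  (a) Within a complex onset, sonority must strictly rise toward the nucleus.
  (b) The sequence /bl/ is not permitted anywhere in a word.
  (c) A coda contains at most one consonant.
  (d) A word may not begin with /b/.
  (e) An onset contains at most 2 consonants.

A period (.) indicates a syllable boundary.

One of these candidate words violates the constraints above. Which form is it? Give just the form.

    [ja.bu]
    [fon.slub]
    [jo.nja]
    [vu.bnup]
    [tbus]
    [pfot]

[tbus]

[ja.bu] — σ1 onset /j/, coda /∅/ ok; σ2 onset /b/, coda /∅/ ok → well-formed
[fon.slub] — σ1 onset /f/, coda /n/ ok; σ2 onset /sl/ (2→4 rises), coda /b/ ok → well-formed
[jo.nja] — σ1 onset /j/, coda /∅/ ok; σ2 onset /nj/ (3→5 rises), coda /∅/ ok → well-formed
[vu.bnup] — σ1 onset /v/, coda /∅/ ok; σ2 onset /bn/ (1→3 rises), coda /p/ ok → well-formed
[tbus] — violates constraint (a): syllable 1 onset /tb/: /t/ (stop, 1) → /b/ (stop, 1) does not rise → ill-formed
[pfot] — σ1 onset /pf/ (1→2 rises), coda /t/ ok → well-formed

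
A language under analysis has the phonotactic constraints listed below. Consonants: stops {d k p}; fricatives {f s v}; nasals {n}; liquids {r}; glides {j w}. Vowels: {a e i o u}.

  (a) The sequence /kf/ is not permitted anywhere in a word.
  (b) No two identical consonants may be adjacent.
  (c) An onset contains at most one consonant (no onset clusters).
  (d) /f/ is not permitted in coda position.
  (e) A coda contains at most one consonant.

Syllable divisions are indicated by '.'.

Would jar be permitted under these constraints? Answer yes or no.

jar — σ1 onset /j/, coda /r/ ok → permitted

yes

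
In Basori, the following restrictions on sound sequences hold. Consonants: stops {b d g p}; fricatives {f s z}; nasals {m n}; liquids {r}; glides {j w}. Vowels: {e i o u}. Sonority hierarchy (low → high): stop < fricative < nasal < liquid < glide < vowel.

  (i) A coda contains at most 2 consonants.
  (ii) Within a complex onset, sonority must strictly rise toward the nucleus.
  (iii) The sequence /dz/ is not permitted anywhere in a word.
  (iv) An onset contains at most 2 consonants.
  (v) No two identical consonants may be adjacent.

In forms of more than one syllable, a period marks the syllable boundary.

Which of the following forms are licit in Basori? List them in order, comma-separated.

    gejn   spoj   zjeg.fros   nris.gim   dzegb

gejn, zjeg.fros, nris.gim

gejn — σ1 onset /g/, coda /jn/ (2C) ok → licit
spoj — violates constraint (ii): syllable 1 onset /sp/: /s/ (fricative, 2) → /p/ (stop, 1) does not rise → illicit
zjeg.fros — σ1 onset /zj/ (2→5 rises), coda /g/ ok; σ2 onset /fr/ (2→4 rises), coda /s/ ok → licit
nris.gim — σ1 onset /nr/ (3→4 rises), coda /s/ ok; σ2 onset /g/, coda /m/ ok → licit
dzegb — violates constraint (iii): contains banned sequence /dz/ → illicit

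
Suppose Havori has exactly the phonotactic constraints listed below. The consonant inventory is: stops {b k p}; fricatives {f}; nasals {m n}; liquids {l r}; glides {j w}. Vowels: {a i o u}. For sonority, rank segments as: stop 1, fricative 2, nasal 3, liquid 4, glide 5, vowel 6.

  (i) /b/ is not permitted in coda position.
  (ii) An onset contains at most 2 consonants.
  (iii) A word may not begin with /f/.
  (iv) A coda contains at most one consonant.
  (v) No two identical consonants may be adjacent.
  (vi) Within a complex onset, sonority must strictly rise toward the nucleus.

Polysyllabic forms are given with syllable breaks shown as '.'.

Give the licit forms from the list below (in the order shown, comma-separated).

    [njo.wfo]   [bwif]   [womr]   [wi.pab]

[njo.wfo] — violates constraint (vi): syllable 2 onset /wf/: /w/ (glide, 5) → /f/ (fricative, 2) does not rise → illicit
[bwif] — σ1 onset /bw/ (1→5 rises), coda /f/ ok → licit
[womr] — violates constraint (iv): syllable 1 coda /mr/ has 2 consonants (> 1) → illicit
[wi.pab] — violates constraint (i): syllable 2 coda contains /b/ → illicit

[bwif]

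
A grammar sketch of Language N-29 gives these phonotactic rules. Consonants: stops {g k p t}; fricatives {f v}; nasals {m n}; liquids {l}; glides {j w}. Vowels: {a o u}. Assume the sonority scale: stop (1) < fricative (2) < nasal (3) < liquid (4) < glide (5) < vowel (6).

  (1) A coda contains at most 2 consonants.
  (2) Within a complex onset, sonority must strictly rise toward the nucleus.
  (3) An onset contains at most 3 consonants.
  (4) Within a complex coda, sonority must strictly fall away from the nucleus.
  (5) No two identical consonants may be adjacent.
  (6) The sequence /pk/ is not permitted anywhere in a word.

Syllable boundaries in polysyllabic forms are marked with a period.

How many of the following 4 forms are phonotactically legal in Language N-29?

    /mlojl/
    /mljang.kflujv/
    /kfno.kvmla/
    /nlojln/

/mlojl/ — σ1 onset /ml/ (3→4 rises), coda /jl/ (5→4 falls) ok → phonotactically legal
/mljang.kflujv/ — σ1 onset /mlj/ (3→4→5 rises), coda /ng/ (3→1 falls) ok; σ2 onset /kfl/ (1→2→4 rises), coda /jv/ (5→2 falls) ok → phonotactically legal
/kfno.kvmla/ — violates constraint 3: syllable 2 onset /kvml/ has 4 consonants (> 3) → phonotactically illegal
/nlojln/ — violates constraint 1: syllable 1 coda /jln/ has 3 consonants (> 2) → phonotactically illegal
Phonotactically legal: /mlojl/, /mljang.kflujv/ → 2.

2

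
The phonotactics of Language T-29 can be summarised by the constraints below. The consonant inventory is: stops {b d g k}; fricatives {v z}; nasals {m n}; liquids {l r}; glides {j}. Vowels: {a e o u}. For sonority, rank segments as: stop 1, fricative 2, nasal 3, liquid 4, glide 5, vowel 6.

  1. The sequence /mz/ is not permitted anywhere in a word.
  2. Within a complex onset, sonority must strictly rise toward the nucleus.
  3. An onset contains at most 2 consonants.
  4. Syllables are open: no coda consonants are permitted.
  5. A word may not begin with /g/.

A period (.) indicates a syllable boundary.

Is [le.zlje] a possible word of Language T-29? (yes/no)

no

[le.zlje] — violates constraint 3: syllable 2 onset /zlj/ has 3 consonants (> 2) → not permitted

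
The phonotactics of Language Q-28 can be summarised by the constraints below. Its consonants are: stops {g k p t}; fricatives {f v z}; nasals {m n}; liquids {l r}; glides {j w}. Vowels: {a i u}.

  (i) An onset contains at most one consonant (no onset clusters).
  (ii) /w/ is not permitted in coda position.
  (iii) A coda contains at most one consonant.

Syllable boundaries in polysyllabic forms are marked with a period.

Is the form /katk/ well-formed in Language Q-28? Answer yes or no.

no

/katk/ — violates constraint (iii): syllable 1 coda /tk/ has 2 consonants (> 1) → ill-formed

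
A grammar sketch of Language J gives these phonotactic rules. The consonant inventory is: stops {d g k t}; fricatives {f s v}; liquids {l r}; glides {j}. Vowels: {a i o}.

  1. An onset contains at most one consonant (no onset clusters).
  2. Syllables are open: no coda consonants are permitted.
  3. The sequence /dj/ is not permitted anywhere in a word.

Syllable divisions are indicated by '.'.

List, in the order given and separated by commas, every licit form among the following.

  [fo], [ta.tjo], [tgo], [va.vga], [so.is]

[fo]

[fo] — σ1 onset /f/, coda /∅/ ok → licit
[ta.tjo] — violates constraint 1: syllable 2 onset /tj/ has 2 consonants (> 1) → illicit
[tgo] — violates constraint 1: syllable 1 onset /tg/ has 2 consonants (> 1) → illicit
[va.vga] — violates constraint 1: syllable 2 onset /vg/ has 2 consonants (> 1) → illicit
[so.is] — violates constraint 2: syllable 2 coda /s/ has 1 consonant (> 0) → illicit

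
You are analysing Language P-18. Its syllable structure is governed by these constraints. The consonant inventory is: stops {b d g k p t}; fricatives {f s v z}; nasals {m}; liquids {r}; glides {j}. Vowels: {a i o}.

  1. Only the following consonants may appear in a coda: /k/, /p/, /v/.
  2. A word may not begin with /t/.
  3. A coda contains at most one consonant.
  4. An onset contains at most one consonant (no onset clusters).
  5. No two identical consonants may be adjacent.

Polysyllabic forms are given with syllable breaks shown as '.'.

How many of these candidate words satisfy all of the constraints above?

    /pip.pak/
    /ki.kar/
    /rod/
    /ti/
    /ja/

1

/pip.pak/ — violates constraint 5: adjacent identical consonants /pp/ → phonotactically illegal
/ki.kar/ — violates constraint 1: syllable 2 coda contains /r/, which is not a licensed coda consonant → phonotactically illegal
/rod/ — violates constraint 1: syllable 1 coda contains /d/, which is not a licensed coda consonant → phonotactically illegal
/ti/ — violates constraint 2: word begins with /t/ → phonotactically illegal
/ja/ — σ1 onset /j/, coda /∅/ ok → phonotactically legal
Phonotactically legal: /ja/ → 1.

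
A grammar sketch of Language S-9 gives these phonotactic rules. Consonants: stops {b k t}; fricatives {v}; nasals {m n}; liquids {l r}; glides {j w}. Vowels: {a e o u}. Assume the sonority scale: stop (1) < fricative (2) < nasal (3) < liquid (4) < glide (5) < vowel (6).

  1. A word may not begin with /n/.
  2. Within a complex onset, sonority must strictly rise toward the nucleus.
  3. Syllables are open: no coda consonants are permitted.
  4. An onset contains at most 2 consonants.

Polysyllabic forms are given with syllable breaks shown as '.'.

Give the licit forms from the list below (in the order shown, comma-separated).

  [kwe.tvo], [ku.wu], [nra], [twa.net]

[kwe.tvo], [ku.wu]

[kwe.tvo] — σ1 onset /kw/ (1→5 rises), coda /∅/ ok; σ2 onset /tv/ (1→2 rises), coda /∅/ ok → licit
[ku.wu] — σ1 onset /k/, coda /∅/ ok; σ2 onset /w/, coda /∅/ ok → licit
[nra] — violates constraint 1: word begins with /n/ → illicit
[twa.net] — violates constraint 3: syllable 2 coda /t/ has 1 consonant (> 0) → illicit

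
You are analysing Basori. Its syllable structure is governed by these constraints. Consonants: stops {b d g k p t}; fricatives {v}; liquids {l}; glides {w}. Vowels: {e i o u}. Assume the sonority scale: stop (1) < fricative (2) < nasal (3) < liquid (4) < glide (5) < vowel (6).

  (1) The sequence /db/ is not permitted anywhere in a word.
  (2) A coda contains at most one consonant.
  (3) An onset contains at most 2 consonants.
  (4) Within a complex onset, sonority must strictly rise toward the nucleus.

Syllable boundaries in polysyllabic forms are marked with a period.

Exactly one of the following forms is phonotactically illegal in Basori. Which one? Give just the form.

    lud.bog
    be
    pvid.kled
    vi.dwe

lud.bog

lud.bog — violates constraint 1: contains banned sequence /db/ → phonotactically illegal
be — σ1 onset /b/, coda /∅/ ok → phonotactically legal
pvid.kled — σ1 onset /pv/ (1→2 rises), coda /d/ ok; σ2 onset /kl/ (1→4 rises), coda /d/ ok → phonotactically legal
vi.dwe — σ1 onset /v/, coda /∅/ ok; σ2 onset /dw/ (1→5 rises), coda /∅/ ok → phonotactically legal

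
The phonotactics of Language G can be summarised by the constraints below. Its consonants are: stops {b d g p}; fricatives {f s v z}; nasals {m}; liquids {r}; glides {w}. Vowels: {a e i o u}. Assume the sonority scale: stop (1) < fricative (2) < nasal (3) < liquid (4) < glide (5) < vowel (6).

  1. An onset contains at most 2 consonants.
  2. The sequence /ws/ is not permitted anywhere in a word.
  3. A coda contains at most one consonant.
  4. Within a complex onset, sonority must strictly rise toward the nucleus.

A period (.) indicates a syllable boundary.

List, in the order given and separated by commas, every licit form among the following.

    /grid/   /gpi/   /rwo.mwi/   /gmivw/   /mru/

/grid/, /rwo.mwi/, /mru/

/grid/ — σ1 onset /gr/ (1→4 rises), coda /d/ ok → licit
/gpi/ — violates constraint 4: syllable 1 onset /gp/: /g/ (stop, 1) → /p/ (stop, 1) does not rise → illicit
/rwo.mwi/ — σ1 onset /rw/ (4→5 rises), coda /∅/ ok; σ2 onset /mw/ (3→5 rises), coda /∅/ ok → licit
/gmivw/ — violates constraint 3: syllable 1 coda /vw/ has 2 consonants (> 1) → illicit
/mru/ — σ1 onset /mr/ (3→4 rises), coda /∅/ ok → licit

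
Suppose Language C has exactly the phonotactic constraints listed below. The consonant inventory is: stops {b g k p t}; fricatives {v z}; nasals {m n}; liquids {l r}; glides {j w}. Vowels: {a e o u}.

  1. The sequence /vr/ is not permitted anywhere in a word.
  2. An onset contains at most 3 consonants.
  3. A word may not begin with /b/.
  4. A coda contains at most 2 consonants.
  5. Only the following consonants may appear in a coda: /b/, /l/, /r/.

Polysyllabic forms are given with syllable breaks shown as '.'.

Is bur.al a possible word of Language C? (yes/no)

bur.al — violates constraint 3: word begins with /b/ → ill-formed

no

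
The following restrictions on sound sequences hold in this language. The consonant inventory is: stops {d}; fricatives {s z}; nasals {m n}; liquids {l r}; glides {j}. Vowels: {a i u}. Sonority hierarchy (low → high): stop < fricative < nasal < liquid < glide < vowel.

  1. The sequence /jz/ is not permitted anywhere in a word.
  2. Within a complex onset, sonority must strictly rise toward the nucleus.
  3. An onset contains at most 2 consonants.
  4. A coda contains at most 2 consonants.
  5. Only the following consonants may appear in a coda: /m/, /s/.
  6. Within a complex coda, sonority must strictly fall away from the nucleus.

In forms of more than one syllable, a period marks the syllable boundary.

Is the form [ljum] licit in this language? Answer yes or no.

yes

[ljum] — σ1 onset /lj/ (4→5 rises), coda /m/ ok → licit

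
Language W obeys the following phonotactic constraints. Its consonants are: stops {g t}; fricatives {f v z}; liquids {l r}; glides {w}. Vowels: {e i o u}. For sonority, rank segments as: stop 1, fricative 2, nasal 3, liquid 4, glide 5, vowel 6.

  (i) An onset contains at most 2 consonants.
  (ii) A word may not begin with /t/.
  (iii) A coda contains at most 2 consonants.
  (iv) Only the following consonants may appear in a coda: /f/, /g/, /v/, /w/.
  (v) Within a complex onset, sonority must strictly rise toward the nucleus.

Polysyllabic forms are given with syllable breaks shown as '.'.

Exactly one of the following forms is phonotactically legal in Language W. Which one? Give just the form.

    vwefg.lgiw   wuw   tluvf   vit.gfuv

vwefg.lgiw — violates constraint (v): syllable 2 onset /lg/: /l/ (liquid, 4) → /g/ (stop, 1) does not rise → phonotactically illegal
wuw — σ1 onset /w/, coda /w/ ok → phonotactically legal
tluvf — violates constraint (ii): word begins with /t/ → phonotactically illegal
vit.gfuv — violates constraint (iv): syllable 1 coda contains /t/, which is not a licensed coda consonant → phonotactically illegal

wuw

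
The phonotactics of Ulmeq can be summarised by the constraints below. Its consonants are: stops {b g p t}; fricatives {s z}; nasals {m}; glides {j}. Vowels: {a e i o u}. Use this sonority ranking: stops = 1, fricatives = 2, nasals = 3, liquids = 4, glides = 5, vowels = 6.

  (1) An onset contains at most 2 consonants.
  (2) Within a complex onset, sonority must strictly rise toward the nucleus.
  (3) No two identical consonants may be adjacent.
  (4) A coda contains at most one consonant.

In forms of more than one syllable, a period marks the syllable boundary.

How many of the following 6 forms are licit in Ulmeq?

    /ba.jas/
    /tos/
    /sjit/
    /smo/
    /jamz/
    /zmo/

/ba.jas/ — σ1 onset /b/, coda /∅/ ok; σ2 onset /j/, coda /s/ ok → licit
/tos/ — σ1 onset /t/, coda /s/ ok → licit
/sjit/ — σ1 onset /sj/ (2→5 rises), coda /t/ ok → licit
/smo/ — σ1 onset /sm/ (2→3 rises), coda /∅/ ok → licit
/jamz/ — violates constraint 4: syllable 1 coda /mz/ has 2 consonants (> 1) → illicit
/zmo/ — σ1 onset /zm/ (2→3 rises), coda /∅/ ok → licit
Licit: /ba.jas/, /tos/, /sjit/, /smo/, /zmo/ → 5.

5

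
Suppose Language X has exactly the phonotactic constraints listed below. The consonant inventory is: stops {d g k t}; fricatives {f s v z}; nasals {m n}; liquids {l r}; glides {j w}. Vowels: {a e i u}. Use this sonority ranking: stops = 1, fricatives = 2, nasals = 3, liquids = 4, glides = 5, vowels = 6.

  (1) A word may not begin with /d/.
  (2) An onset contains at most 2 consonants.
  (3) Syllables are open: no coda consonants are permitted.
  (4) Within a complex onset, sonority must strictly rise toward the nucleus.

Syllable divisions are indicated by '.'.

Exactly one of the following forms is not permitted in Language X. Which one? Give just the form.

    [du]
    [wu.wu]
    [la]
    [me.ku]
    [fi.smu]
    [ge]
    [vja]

[du]

[du] — violates constraint 1: word begins with /d/ → not permitted
[wu.wu] — σ1 onset /w/, coda /∅/ ok; σ2 onset /w/, coda /∅/ ok → permitted
[la] — σ1 onset /l/, coda /∅/ ok → permitted
[me.ku] — σ1 onset /m/, coda /∅/ ok; σ2 onset /k/, coda /∅/ ok → permitted
[fi.smu] — σ1 onset /f/, coda /∅/ ok; σ2 onset /sm/ (2→3 rises), coda /∅/ ok → permitted
[ge] — σ1 onset /g/, coda /∅/ ok → permitted
[vja] — σ1 onset /vj/ (2→5 rises), coda /∅/ ok → permitted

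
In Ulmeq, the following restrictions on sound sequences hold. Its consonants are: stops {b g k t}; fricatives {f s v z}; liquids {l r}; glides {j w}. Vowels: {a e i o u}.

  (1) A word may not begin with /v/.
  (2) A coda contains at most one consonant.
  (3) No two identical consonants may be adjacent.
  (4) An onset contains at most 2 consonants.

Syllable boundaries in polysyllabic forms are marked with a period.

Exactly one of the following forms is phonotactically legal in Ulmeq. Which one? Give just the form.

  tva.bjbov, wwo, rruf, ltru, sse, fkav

tva.bjbov — violates constraint 4: syllable 2 onset /bjb/ has 3 consonants (> 2) → phonotactically illegal
wwo — violates constraint 3: adjacent identical consonants /ww/ → phonotactically illegal
rruf — violates constraint 3: adjacent identical consonants /rr/ → phonotactically illegal
ltru — violates constraint 4: syllable 1 onset /ltr/ has 3 consonants (> 2) → phonotactically illegal
sse — violates constraint 3: adjacent identical consonants /ss/ → phonotactically illegal
fkav — σ1 onset /fk/ (2C), coda /v/ ok → phonotactically legal

fkav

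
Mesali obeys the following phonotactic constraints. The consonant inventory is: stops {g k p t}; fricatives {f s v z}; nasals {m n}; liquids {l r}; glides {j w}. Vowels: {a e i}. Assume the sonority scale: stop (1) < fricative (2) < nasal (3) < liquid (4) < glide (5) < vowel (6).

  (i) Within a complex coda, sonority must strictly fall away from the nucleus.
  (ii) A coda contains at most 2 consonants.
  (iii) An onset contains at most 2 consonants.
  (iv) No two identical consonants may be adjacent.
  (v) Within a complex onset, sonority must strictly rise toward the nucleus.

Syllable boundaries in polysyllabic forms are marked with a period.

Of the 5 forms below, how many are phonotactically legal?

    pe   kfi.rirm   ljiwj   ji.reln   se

pe — σ1 onset /p/, coda /∅/ ok → phonotactically legal
kfi.rirm — σ1 onset /kf/ (1→2 rises), coda /∅/ ok; σ2 onset /r/, coda /rm/ (4→3 falls) ok → phonotactically legal
ljiwj — violates constraint (i): syllable 1 coda /wj/: /w/ (glide, 5) → /j/ (glide, 5) does not fall → phonotactically illegal
ji.reln — σ1 onset /j/, coda /∅/ ok; σ2 onset /r/, coda /ln/ (4→3 falls) ok → phonotactically legal
se — σ1 onset /s/, coda /∅/ ok → phonotactically legal
Phonotactically legal: pe, kfi.rirm, ji.reln, se → 4.

4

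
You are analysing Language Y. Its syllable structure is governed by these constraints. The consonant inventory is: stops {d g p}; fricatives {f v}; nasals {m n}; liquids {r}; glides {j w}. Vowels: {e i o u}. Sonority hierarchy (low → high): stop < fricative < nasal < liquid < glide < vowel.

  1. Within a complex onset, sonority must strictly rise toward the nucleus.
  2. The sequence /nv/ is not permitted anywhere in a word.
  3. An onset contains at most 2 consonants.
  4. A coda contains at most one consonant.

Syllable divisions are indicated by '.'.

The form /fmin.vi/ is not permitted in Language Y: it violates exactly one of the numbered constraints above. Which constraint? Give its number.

/fmin.vi/: contains banned sequence /nv/.
This is a violation of constraint 2: "The sequence /nv/ is not permitted anywhere in a word."
The remaining constraints (1, 3, 4) are satisfied.

2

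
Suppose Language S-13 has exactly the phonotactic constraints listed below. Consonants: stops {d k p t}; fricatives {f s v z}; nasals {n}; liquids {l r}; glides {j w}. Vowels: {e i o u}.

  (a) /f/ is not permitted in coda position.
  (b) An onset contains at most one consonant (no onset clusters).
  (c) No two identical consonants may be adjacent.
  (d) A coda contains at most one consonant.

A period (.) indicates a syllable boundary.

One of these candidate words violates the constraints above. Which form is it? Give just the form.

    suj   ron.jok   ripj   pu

suj — σ1 onset /s/, coda /j/ ok → phonotactically legal
ron.jok — σ1 onset /r/, coda /n/ ok; σ2 onset /j/, coda /k/ ok → phonotactically legal
ripj — violates constraint (d): syllable 1 coda /pj/ has 2 consonants (> 1) → phonotactically illegal
pu — σ1 onset /p/, coda /∅/ ok → phonotactically legal

ripj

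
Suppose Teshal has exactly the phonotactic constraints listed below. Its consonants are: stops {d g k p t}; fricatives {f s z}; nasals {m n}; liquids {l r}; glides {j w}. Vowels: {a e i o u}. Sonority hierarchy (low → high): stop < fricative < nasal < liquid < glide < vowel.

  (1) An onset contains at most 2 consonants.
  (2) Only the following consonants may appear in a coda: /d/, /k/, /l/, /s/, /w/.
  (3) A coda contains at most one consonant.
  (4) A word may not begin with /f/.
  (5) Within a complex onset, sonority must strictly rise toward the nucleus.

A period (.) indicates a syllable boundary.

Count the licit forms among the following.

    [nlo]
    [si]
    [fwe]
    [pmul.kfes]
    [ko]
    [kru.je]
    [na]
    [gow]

7

[nlo] — σ1 onset /nl/ (3→4 rises), coda /∅/ ok → licit
[si] — σ1 onset /s/, coda /∅/ ok → licit
[fwe] — violates constraint 4: word begins with /f/ → illicit
[pmul.kfes] — σ1 onset /pm/ (1→3 rises), coda /l/ ok; σ2 onset /kf/ (1→2 rises), coda /s/ ok → licit
[ko] — σ1 onset /k/, coda /∅/ ok → licit
[kru.je] — σ1 onset /kr/ (1→4 rises), coda /∅/ ok; σ2 onset /j/, coda /∅/ ok → licit
[na] — σ1 onset /n/, coda /∅/ ok → licit
[gow] — σ1 onset /g/, coda /w/ ok → licit
Licit: [nlo], [si], [pmul.kfes], [ko], [kru.je], [na], [gow] → 7.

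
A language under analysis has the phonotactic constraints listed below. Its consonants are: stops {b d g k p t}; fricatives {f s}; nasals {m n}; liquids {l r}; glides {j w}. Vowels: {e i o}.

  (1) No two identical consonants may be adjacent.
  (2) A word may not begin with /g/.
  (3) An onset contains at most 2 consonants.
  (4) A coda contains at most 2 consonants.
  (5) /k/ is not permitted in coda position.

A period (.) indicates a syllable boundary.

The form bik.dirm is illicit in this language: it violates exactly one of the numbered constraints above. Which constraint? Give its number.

bik.dirm: syllable 1 coda contains /k/.
This is a violation of constraint 5: "/k/ is not permitted in coda position."
The remaining constraints (1, 2, 3, 4) are satisfied.

5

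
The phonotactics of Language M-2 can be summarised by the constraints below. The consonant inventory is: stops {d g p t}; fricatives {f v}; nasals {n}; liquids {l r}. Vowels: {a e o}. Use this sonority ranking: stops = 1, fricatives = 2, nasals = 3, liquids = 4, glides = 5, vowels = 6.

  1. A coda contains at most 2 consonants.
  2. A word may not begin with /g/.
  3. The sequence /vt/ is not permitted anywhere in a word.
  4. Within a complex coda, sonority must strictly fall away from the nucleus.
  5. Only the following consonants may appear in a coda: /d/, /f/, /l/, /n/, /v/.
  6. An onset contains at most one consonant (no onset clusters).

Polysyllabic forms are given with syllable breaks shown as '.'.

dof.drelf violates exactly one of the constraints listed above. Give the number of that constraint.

dof.drelf: syllable 2 onset /dr/ has 2 consonants (> 1).
This is a violation of constraint 6: "An onset contains at most one consonant (no onset clusters)."
The remaining constraints (1, 2, 3, 4, 5) are satisfied.

6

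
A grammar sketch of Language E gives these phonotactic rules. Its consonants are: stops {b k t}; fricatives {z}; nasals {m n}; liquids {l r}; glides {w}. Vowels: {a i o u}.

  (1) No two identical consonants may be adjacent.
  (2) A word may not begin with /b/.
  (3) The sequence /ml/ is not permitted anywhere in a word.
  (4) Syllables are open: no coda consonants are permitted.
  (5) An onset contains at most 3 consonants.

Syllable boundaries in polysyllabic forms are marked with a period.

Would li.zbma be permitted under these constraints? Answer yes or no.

li.zbma — σ1 onset /l/, coda /∅/ ok; σ2 onset /zbm/ (3C), coda /∅/ ok → permitted

yes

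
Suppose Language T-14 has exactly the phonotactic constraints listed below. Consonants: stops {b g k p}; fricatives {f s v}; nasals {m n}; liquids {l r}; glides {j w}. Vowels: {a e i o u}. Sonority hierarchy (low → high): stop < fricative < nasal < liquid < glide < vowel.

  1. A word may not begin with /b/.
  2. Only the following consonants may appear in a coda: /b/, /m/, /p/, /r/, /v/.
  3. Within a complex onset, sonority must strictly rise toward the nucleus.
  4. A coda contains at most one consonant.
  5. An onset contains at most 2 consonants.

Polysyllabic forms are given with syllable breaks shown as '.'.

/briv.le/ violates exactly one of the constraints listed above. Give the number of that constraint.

1

/briv.le/: word begins with /b/.
This is a violation of constraint 1: "A word may not begin with /b/."
The remaining constraints (2, 3, 4, 5) are satisfied.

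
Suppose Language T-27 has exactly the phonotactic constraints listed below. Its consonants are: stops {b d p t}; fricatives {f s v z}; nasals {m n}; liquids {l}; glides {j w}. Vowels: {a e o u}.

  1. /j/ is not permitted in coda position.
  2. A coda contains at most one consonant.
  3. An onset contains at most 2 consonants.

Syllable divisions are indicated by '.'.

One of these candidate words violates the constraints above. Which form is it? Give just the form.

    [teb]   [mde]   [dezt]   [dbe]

[teb] — σ1 onset /t/, coda /b/ ok → well-formed
[mde] — σ1 onset /md/ (2C), coda /∅/ ok → well-formed
[dezt] — violates constraint 2: syllable 1 coda /zt/ has 2 consonants (> 1) → ill-formed
[dbe] — σ1 onset /db/ (2C), coda /∅/ ok → well-formed

[dezt]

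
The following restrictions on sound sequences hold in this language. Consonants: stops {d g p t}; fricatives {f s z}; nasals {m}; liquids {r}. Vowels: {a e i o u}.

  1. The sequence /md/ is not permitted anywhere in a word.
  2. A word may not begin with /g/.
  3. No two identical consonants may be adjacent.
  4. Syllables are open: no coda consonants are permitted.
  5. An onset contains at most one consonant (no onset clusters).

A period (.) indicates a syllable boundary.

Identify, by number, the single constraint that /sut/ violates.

4

/sut/: syllable 1 coda /t/ has 1 consonant (> 0).
This is a violation of constraint 4: "Syllables are open: no coda consonants are permitted."
The remaining constraints (1, 2, 3, 5) are satisfied.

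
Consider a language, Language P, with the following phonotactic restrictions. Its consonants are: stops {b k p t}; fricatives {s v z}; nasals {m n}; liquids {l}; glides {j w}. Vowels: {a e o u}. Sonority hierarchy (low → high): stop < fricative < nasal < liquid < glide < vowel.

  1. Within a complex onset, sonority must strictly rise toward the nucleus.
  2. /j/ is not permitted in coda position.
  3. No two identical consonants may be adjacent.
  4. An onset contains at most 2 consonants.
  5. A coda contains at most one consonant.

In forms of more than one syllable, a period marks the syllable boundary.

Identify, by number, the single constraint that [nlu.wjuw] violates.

[nlu.wjuw]: syllable 2 onset /wj/: /w/ (glide, 5) → /j/ (glide, 5) does not rise.
This is a violation of constraint 1: "Within a complex onset, sonority must strictly rise toward the nucleus."
The remaining constraints (2, 3, 4, 5) are satisfied.

1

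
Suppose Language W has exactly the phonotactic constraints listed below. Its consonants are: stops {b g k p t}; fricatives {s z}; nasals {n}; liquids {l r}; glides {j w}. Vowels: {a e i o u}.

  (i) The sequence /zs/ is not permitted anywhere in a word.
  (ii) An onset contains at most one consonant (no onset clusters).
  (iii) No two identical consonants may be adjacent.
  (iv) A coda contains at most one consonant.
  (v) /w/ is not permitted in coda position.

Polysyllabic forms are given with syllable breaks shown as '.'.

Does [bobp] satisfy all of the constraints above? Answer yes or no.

[bobp] — violates constraint (iv): syllable 1 coda /bp/ has 2 consonants (> 1) → illicit

no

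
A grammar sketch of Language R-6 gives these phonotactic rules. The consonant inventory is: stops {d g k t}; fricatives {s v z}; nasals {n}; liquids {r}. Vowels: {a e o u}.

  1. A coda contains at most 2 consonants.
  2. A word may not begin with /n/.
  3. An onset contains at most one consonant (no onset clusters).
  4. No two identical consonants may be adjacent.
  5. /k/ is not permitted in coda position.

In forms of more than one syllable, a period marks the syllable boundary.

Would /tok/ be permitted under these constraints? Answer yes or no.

/tok/ — violates constraint 5: syllable 1 coda contains /k/ → not permitted

no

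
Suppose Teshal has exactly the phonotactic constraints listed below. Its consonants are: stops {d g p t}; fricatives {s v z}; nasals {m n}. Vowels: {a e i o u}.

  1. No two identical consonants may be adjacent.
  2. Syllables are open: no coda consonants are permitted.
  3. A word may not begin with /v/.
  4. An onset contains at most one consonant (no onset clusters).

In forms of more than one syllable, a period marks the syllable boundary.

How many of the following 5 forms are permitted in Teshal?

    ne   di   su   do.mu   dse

ne — σ1 onset /n/, coda /∅/ ok → permitted
di — σ1 onset /d/, coda /∅/ ok → permitted
su — σ1 onset /s/, coda /∅/ ok → permitted
do.mu — σ1 onset /d/, coda /∅/ ok; σ2 onset /m/, coda /∅/ ok → permitted
dse — violates constraint 4: syllable 1 onset /ds/ has 2 consonants (> 1) → not permitted
Permitted: ne, di, su, do.mu → 4.

4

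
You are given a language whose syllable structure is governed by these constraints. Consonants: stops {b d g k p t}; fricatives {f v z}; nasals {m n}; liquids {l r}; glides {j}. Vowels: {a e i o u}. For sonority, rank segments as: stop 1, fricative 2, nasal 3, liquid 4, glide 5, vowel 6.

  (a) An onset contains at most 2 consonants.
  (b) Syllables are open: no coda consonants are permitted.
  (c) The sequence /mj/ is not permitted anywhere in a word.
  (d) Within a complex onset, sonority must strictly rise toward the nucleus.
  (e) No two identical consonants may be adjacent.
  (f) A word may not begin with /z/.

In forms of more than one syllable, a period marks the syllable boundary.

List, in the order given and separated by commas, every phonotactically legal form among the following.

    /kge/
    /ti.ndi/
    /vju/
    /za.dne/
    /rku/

/vju/

/kge/ — violates constraint (d): syllable 1 onset /kg/: /k/ (stop, 1) → /g/ (stop, 1) does not rise → phonotactically illegal
/ti.ndi/ — violates constraint (d): syllable 2 onset /nd/: /n/ (nasal, 3) → /d/ (stop, 1) does not rise → phonotactically illegal
/vju/ — σ1 onset /vj/ (2→5 rises), coda /∅/ ok → phonotactically legal
/za.dne/ — violates constraint (f): word begins with /z/ → phonotactically illegal
/rku/ — violates constraint (d): syllable 1 onset /rk/: /r/ (liquid, 4) → /k/ (stop, 1) does not rise → phonotactically illegal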